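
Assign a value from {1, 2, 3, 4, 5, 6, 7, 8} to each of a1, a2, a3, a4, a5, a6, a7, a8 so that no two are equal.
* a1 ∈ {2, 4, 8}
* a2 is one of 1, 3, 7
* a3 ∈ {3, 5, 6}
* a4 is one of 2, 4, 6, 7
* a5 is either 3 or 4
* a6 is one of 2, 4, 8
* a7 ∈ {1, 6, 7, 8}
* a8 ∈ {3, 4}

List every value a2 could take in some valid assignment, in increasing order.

Among the 8 variables, 5 fits only a3 (and all 8 values in {1, 2, 3, 4, 5, 6, 7, 8} must be used), so a3 = 5.
The 2 variables a5 and a8 are confined to {3, 4}, which locks those values in; drop them from a1, a2, a4, a6.
a1 and a6 share exactly the 2 values {2, 8}; by pigeonhole those values go to them, so strike 2, 8 from a4, a7.
No further eliminations apply; a2 can still be any of 1, 7.

1, 7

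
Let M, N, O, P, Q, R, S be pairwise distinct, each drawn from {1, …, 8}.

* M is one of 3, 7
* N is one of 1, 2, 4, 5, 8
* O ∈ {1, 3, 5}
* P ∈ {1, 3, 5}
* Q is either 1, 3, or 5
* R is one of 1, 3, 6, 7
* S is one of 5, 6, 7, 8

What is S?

8

O, P, Q between them cover only {1, 3, 5} — a naked triple. Remove those values from M, N, R, S.
M's domain is down to {7}, so M = 7. Remove 7 from R, S.
R's domain is down to {6}, so R = 6. Eliminate 6 elsewhere: S.
So S = 8.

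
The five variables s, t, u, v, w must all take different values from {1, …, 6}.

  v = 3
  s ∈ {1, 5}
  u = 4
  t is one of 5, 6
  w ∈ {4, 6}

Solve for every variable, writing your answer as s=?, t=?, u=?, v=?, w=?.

s=1, t=5, u=4, v=3, w=6

u's domain is down to {4}, so u = 4. So w can't be 4.
That leaves v = 3.
w's domain is down to {6}, so w = 6. Eliminate 6 elsewhere: t.
That leaves t = 5. So s can't be 5.
s must be 1 (only option left).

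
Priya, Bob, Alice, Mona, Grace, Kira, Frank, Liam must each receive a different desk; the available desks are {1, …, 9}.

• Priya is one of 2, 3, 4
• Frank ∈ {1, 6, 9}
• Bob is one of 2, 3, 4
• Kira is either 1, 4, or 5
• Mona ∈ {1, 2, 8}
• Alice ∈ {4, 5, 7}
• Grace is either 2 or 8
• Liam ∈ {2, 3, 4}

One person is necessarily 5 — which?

Kira

The 3 variables Priya, Bob, Liam are confined to {2, 3, 4}, which locks those values in; drop them from Alice, Mona, Grace, Kira.
That leaves Grace = 8. So Mona can't be 8.
That leaves Mona = 1. Remove 1 from Kira, Frank.
So 5 goes to Kira.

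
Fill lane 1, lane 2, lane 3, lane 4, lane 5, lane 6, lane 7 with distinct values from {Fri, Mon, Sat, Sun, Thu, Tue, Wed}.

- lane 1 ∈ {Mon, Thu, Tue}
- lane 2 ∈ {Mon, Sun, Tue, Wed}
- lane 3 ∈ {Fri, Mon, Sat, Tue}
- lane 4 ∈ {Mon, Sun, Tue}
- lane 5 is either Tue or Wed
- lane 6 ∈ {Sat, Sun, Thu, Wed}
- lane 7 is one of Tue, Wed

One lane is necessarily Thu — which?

Among the 7 variables, Fri fits only lane 3 (and all 7 values in {Fri, Mon, Sat, Sun, Thu, Tue, Wed} must be used), so lane 3 = Fri.
The 6 still-open variables draw from only 6 values {Mon, Sat, Sun, Thu, Tue, Wed}, so each is used; only lane 6 can be Sat, hence lane 6 = Sat.
Among the 5 still-open variables, Thu fits only lane 1 (and all 5 values in {Mon, Sun, Thu, Tue, Wed} must be used), so lane 1 = Thu.

lane 1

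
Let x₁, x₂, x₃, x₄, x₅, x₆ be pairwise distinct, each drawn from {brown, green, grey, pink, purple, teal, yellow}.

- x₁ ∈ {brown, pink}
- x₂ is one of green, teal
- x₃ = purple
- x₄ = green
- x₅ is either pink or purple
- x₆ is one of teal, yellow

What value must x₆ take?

x₃ must be purple (only option left). Eliminate purple elsewhere: x₅.
x₄ has just one choice, so x₄ = green. Remove green from x₂.
x₅ has just one choice, so x₅ = pink. So x₁ can't be pink.
x₁ must be brown (only option left).
x₂ must be teal (only option left). So x₆ can't be teal.
So x₆ = yellow.

yellow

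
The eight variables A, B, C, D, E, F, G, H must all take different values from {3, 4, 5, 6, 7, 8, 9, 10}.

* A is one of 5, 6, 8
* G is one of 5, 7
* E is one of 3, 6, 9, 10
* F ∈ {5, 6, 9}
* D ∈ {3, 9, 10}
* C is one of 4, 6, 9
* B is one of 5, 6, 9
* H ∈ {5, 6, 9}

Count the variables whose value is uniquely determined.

3

The 8 variables draw from only 8 values {3, 4, 5, 6, 7, 8, 9, 10}, so each is used; only C can be 4, hence C = 4.
Among the 7 still-open variables, 7 fits only G (and all 7 values in {3, 5, 6, 7, 8, 9, 10} must be used), so G = 7.
The 6 still-open variables together cover exactly {3, 5, 6, 8, 9, 10} — 6 values for 6 variables — and 8 appears only in A's list, so A = 8.
B, F, H share exactly the 3 values {5, 6, 9}; by pigeonhole those values go to them, so strike 5, 6, 9 from D, E.
Determined: A=8, C=4, G=7. The other variables each still have more than one consistent value. That makes 3.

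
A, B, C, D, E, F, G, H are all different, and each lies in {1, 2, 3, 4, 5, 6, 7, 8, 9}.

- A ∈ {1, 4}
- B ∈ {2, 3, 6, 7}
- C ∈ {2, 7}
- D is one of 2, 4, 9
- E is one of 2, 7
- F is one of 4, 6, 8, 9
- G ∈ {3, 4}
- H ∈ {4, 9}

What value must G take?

The 8 variables draw from only 8 values {1, 2, 3, 4, 6, 7, 8, 9}, so each is used; only A can be 1, hence A = 1.
The 7 still-open variables together cover exactly {2, 3, 4, 6, 7, 8, 9} — 7 values for 7 variables — and 8 appears only in F's list, so F = 8.
The 6 still-open variables draw from only 6 values {2, 3, 4, 6, 7, 9}, so each is used; only B can be 6, hence B = 6.
Among the 5 still-open variables, 3 fits only G (and all 5 values in {2, 3, 4, 7, 9} must be used), so G = 3.

3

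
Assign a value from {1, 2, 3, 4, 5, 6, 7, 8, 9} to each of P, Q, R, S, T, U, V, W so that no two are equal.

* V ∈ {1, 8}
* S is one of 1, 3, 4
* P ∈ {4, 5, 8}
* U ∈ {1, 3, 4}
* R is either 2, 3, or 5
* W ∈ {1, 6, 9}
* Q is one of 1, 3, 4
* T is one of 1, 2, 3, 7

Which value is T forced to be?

7

Q, S, U between them cover only {1, 3, 4} — a naked triple. Remove those values from P, R, T, V, W.
That leaves V = 8. So P can't be 8.
P's domain is down to {5}, so P = 5. Eliminate 5 elsewhere: R.
R has just one choice, so R = 2. Remove 2 from T.
So T = 7.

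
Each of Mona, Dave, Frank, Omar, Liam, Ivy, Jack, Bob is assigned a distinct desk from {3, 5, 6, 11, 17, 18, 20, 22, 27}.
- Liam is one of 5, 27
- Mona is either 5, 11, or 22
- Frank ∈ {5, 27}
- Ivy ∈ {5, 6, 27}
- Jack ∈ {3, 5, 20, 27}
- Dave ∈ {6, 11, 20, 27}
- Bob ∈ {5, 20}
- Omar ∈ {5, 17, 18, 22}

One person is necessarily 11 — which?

Frank and Liam between them cover only {5, 27} — a naked pair. Remove those values from Mona, Dave, Omar, Ivy, Jack, Bob.
Ivy has just one choice, so Ivy = 6. Eliminate 6 elsewhere: Dave.
Bob's domain is down to {20}, so Bob = 20. Eliminate 20 elsewhere: Dave, Jack.
So 11 goes to Dave.

Dave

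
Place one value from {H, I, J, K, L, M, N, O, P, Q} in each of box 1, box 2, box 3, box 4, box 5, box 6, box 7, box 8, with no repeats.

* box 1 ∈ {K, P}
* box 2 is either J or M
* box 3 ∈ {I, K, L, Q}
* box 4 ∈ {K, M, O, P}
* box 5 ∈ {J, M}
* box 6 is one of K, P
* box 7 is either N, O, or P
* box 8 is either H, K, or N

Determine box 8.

box 1 and box 6 between them cover only {K, P} — a naked pair. Remove those values from box 3, box 4, box 7, box 8.
box 2 and box 5 between them cover only {J, M} — a naked pair. Remove those values from box 4.
That leaves box 4 = O. Remove O from box 7.
box 7 must be N (only option left). Remove N from box 8.
So box 8 = H.

H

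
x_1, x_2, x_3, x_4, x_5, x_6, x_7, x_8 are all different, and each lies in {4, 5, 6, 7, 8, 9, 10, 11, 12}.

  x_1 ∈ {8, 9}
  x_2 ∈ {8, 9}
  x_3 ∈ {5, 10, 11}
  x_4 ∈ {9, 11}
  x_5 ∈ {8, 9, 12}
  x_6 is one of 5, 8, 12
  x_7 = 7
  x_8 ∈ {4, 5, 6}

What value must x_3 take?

10

x_7's domain is down to {7}, so x_7 = 7.
x_1 and x_2 between them cover only {8, 9} — a naked pair. Remove those values from x_4, x_5, x_6.
x_4's domain is down to {11}, so x_4 = 11. So x_3 can't be 11.
x_5 has just one choice, so x_5 = 12. Eliminate 12 elsewhere: x_6.
x_6's domain is down to {5}, so x_6 = 5. Strike 5 from x_3, x_8.
So x_3 = 10.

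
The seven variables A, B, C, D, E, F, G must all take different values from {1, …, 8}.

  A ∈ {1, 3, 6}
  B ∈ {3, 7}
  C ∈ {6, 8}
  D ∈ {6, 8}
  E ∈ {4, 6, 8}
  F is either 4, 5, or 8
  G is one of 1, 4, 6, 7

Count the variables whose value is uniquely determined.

The 7 variables draw from only 7 values {1, 3, 4, 5, 6, 7, 8}, so each is used; only F can be 5, hence F = 5.
C and D share exactly the 2 values {6, 8}; by pigeonhole those values go to them, so strike 6, 8 from A, E, G.
E has just one choice, so E = 4. Strike 4 from G.
Determined: E=4, F=5. The other variables each still have more than one consistent value. That makes 2.

2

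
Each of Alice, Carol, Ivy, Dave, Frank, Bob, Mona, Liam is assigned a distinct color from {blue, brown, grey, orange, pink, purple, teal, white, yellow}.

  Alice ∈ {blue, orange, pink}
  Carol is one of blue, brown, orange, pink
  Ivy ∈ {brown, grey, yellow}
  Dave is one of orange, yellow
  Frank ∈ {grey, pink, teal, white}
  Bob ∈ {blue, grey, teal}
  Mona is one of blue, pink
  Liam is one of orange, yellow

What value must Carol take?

Among the 8 variables, white fits only Frank (and all 8 values in {blue, brown, grey, orange, pink, teal, white, yellow} must be used), so Frank = white.
Among the 7 still-open variables, teal fits only Bob (and all 7 values in {blue, brown, grey, orange, pink, teal, yellow} must be used), so Bob = teal.
Among the 6 still-open variables, grey fits only Ivy (and all 6 values in {blue, brown, grey, orange, pink, yellow} must be used), so Ivy = grey.
The 5 still-open variables draw from only 5 values {blue, brown, orange, pink, yellow}, so each is used; only Carol can be brown, hence Carol = brown.

brown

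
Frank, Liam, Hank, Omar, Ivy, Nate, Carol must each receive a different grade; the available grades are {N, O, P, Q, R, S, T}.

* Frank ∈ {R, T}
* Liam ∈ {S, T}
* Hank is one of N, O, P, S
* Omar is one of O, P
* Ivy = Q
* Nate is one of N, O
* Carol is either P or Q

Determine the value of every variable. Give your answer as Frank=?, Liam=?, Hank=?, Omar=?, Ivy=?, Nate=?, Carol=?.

Ivy's domain is down to {Q}, so Ivy = Q. Strike Q from Carol.
That leaves Carol = P. Remove P from Hank, Omar.
Omar has just one choice, so Omar = O. Remove O from Hank, Nate.
Nate must be N (only option left). Strike N from Hank.
Hank must be S (only option left). Eliminate S elsewhere: Liam.
Liam's domain is down to {T}, so Liam = T. Eliminate T elsewhere: Frank.
Frank has just one choice, so Frank = R.

Frank=R, Liam=T, Hank=S, Omar=O, Ivy=Q, Nate=N, Carol=P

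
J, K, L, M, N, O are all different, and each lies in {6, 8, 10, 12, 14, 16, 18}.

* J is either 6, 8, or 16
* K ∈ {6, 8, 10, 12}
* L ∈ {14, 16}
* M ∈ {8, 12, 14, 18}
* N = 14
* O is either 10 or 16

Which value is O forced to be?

N's domain is down to {14}, so N = 14. So L, M can't be 14.
L's domain is down to {16}, so L = 16. Strike 16 from J, O.
So O = 10.

10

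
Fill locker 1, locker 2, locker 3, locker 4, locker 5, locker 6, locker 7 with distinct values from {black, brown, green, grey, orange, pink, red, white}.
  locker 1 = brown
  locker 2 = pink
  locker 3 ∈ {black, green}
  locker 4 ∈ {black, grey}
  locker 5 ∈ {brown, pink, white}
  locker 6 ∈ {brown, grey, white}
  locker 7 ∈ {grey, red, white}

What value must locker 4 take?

locker 1's domain is down to {brown}, so locker 1 = brown. Remove brown from locker 5, locker 6.
locker 2's domain is down to {pink}, so locker 2 = pink. Eliminate pink elsewhere: locker 5.
locker 5 has just one choice, so locker 5 = white. Eliminate white elsewhere: locker 6, locker 7.
locker 6 has just one choice, so locker 6 = grey. Strike grey from locker 4, locker 7.
So locker 4 = black.

black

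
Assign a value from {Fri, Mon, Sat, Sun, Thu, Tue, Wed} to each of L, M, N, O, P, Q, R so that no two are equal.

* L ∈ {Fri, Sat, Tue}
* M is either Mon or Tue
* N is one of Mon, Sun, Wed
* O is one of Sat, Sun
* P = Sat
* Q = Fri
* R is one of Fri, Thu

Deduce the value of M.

Mon

P has just one choice, so P = Sat. Strike Sat from L, O.
That leaves Q = Fri. So L, R can't be Fri.
R's domain is down to {Thu}, so R = Thu.
L must be Tue (only option left). Strike Tue from M.
So M = Mon.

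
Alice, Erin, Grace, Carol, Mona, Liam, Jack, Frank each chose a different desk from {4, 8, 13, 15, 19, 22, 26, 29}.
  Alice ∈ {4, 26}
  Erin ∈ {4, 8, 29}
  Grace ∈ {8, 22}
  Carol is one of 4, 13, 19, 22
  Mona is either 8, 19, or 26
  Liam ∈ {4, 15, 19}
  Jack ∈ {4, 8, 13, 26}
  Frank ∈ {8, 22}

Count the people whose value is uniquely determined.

The 8 variables together cover exactly {4, 8, 13, 15, 19, 22, 26, 29} — 8 values for 8 variables — and 15 appears only in Liam's list, so Liam = 15.
The 7 still-open variables together cover exactly {4, 8, 13, 19, 22, 26, 29} — 7 values for 7 variables — and 29 appears only in Erin's list, so Erin = 29.
The 2 variables Grace and Frank are confined to {8, 22}, which locks those values in; drop them from Carol, Mona, Jack.
Determined: Erin=29, Liam=15. The other people each still have more than one consistent value. That makes 2.

2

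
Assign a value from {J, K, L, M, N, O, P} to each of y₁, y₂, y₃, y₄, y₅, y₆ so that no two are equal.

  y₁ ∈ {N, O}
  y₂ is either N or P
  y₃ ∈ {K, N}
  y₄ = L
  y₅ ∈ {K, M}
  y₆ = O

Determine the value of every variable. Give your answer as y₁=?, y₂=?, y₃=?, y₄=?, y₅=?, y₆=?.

y₄'s domain is down to {L}, so y₄ = L.
y₆ has just one choice, so y₆ = O. So y₁ can't be O.
y₁'s domain is down to {N}, so y₁ = N. Eliminate N elsewhere: y₂, y₃.
y₂ has just one choice, so y₂ = P.
y₃'s domain is down to {K}, so y₃ = K. Remove K from y₅.
y₅ has just one choice, so y₅ = M.

y₁=N, y₂=P, y₃=K, y₄=L, y₅=M, y₆=O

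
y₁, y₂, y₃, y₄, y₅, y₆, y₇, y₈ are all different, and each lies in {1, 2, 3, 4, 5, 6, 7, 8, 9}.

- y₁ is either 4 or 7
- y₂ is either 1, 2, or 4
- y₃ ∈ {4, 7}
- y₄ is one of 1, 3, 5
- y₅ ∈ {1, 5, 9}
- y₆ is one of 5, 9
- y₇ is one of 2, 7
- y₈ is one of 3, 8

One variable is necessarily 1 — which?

The 8 variables draw from only 8 values {1, 2, 3, 4, 5, 7, 8, 9}, so each is used; only y₈ can be 8, hence y₈ = 8.
The 7 still-open variables draw from only 7 values {1, 2, 3, 4, 5, 7, 9}, so each is used; only y₄ can be 3, hence y₄ = 3.
y₁ and y₃ share exactly the 2 values {4, 7}; by pigeonhole those values go to them, so strike 4, 7 from y₂, y₇.
That leaves y₇ = 2. Remove 2 from y₂.
So 1 goes to y₂.

y₂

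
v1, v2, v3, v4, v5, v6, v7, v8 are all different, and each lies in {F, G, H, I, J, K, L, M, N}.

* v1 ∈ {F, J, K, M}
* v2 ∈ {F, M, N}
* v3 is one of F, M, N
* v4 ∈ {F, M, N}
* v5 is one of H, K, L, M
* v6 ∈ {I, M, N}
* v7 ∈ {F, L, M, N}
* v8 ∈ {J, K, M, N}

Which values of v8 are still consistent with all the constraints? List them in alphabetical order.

Among the 8 variables, H fits only v5 (and all 8 values in {F, H, I, J, K, L, M, N} must be used), so v5 = H.
The 7 still-open variables together cover exactly {F, I, J, K, L, M, N} — 7 values for 7 variables — and I appears only in v6's list, so v6 = I.
The 6 still-open variables draw from only 6 values {F, J, K, L, M, N}, so each is used; only v7 can be L, hence v7 = L.
v2, v3, v4 share exactly the 3 values {F, M, N}; by pigeonhole those values go to them, so strike F, M, N from v1, v8.
No further eliminations apply; v8 can still be any of J, K.

J, K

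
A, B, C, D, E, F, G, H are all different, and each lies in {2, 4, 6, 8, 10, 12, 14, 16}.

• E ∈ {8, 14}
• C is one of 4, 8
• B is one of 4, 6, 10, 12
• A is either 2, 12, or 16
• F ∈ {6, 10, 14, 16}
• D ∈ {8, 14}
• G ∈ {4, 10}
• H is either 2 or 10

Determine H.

2

The 2 variables D and E are confined to {8, 14}, which locks those values in; drop them from C, F.
C must be 4 (only option left). Strike 4 from B, G.
G's domain is down to {10}, so G = 10. Eliminate 10 elsewhere: B, F, H.
So H = 2.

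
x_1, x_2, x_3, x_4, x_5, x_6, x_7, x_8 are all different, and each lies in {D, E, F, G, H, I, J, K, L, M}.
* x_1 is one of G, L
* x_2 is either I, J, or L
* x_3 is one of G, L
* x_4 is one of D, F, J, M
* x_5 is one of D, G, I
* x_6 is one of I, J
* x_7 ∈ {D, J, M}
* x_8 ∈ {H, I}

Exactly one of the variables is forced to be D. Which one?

The 8 variables together cover exactly {D, F, G, H, I, J, L, M} — 8 values for 8 variables — and F appears only in x_4's list, so x_4 = F.
Among the 7 still-open variables, H fits only x_8 (and all 7 values in {D, G, H, I, J, L, M} must be used), so x_8 = H.
Among the 6 still-open variables, M fits only x_7 (and all 6 values in {D, G, I, J, L, M} must be used), so x_7 = M.
The 5 still-open variables together cover exactly {D, G, I, J, L} — 5 values for 5 variables — and D appears only in x_5's list, so x_5 = D.

x_5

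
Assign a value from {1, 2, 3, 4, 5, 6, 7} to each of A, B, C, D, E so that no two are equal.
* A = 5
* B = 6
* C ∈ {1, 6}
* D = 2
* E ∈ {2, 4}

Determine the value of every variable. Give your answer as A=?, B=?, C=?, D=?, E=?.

A has just one choice, so A = 5.
B must be 6 (only option left). Remove 6 from C.
C's domain is down to {1}, so C = 1.
D's domain is down to {2}, so D = 2. Remove 2 from E.
E must be 4 (only option left).

A=5, B=6, C=1, D=2, E=4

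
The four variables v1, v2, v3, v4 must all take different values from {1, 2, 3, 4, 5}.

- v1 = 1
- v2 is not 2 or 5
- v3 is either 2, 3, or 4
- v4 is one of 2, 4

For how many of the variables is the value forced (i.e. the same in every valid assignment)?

1

v1 has just one choice, so v1 = 1. Remove 1 from v2.
Determined: v1=1. The other variables each still have more than one consistent value. That makes 1.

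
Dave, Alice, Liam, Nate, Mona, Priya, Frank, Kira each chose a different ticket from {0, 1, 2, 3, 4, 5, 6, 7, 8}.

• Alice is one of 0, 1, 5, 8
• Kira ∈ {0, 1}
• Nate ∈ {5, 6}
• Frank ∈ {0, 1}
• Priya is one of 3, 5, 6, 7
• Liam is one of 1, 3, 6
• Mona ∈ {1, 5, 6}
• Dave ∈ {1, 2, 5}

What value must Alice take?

Among the 8 variables, 2 fits only Dave (and all 8 values in {0, 1, 2, 3, 5, 6, 7, 8} must be used), so Dave = 2.
The 7 still-open variables together cover exactly {0, 1, 3, 5, 6, 7, 8} — 7 values for 7 variables — and 7 appears only in Priya's list, so Priya = 7.
The 6 still-open variables together cover exactly {0, 1, 3, 5, 6, 8} — 6 values for 6 variables — and 3 appears only in Liam's list, so Liam = 3.
The 5 still-open variables draw from only 5 values {0, 1, 5, 6, 8}, so each is used; only Alice can be 8, hence Alice = 8.

8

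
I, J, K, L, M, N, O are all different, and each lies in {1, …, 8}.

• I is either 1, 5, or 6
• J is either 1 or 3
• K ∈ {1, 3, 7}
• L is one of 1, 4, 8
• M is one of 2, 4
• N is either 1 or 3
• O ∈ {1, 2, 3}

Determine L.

J and N share exactly the 2 values {1, 3}; by pigeonhole those values go to them, so strike 1, 3 from I, K, L, O.
K's domain is down to {7}, so K = 7.
O's domain is down to {2}, so O = 2. Remove 2 from M.
M has just one choice, so M = 4. Remove 4 from L.
So L = 8.

8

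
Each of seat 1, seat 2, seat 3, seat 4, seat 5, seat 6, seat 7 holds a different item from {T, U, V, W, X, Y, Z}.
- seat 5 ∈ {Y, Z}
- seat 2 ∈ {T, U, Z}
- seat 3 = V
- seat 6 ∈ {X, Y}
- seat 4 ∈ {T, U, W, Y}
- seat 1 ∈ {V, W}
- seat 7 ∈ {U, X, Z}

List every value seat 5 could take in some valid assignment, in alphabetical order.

Y, Z

seat 3's domain is down to {V}, so seat 3 = V. Remove V from seat 1.
seat 1 has just one choice, so seat 1 = W. So seat 4 can't be W.
No further eliminations apply; seat 5 can still be any of Y, Z.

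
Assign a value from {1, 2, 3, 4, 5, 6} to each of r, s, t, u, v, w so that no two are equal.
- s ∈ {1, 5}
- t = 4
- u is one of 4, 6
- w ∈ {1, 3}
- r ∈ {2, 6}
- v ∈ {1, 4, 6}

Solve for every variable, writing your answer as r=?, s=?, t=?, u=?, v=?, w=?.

r=2, s=5, t=4, u=6, v=1, w=3

t has just one choice, so t = 4. Eliminate 4 elsewhere: u, v.
u's domain is down to {6}, so u = 6. Strike 6 from r, v.
v's domain is down to {1}, so v = 1. Eliminate 1 elsewhere: s, w.
That leaves w = 3.
r's domain is down to {2}, so r = 2.
s must be 5 (only option left).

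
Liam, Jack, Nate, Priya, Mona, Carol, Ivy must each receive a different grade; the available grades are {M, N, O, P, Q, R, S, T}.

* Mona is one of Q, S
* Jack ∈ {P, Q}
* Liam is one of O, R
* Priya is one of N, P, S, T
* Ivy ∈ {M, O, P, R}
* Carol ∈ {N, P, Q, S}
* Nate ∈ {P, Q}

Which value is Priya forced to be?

T

The 2 variables Jack and Nate are confined to {P, Q}, which locks those values in; drop them from Priya, Mona, Carol, Ivy.
Mona has just one choice, so Mona = S. So Priya, Carol can't be S.
Carol has just one choice, so Carol = N. Strike N from Priya.
So Priya = T.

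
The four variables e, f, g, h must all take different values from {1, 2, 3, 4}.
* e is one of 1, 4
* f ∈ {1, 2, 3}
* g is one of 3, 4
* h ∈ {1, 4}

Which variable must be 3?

The 4 variables together cover exactly {1, 2, 3, 4} — 4 values for 4 variables — and 2 appears only in f's list, so f = 2.
The 3 still-open variables draw from only 3 values {1, 3, 4}, so each is used; only g can be 3, hence g = 3.

g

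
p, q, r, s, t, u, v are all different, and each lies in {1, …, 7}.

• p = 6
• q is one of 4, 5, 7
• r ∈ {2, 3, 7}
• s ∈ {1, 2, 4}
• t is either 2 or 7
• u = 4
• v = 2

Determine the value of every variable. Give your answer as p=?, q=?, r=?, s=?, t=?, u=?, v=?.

p must be 6 (only option left).
u's domain is down to {4}, so u = 4. Strike 4 from q, s.
v must be 2 (only option left). Eliminate 2 elsewhere: r, s, t.
s must be 1 (only option left).
That leaves t = 7. Strike 7 from q, r.
q must be 5 (only option left).
r's domain is down to {3}, so r = 3.

p=6, q=5, r=3, s=1, t=7, u=4, v=2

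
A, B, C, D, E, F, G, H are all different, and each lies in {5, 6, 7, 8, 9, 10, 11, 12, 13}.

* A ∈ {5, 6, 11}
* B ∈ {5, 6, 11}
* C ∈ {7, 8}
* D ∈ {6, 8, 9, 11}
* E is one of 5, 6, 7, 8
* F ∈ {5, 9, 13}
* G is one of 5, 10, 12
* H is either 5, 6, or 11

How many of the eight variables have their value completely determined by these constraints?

A, B, H between them cover only {5, 6, 11} — a naked triple. Remove those values from D, E, F, G.
C and E share exactly the 2 values {7, 8}; by pigeonhole those values go to them, so strike 7, 8 from D.
D must be 9 (only option left). Strike 9 from F.
F has just one choice, so F = 13.
Determined: D=9, F=13. The other variables each still have more than one consistent value. That makes 2.

2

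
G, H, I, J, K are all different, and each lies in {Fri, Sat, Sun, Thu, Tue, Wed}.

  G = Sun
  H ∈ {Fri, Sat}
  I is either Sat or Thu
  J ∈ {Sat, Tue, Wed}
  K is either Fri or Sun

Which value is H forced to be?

Sat

G must be Sun (only option left). Remove Sun from K.
K's domain is down to {Fri}, so K = Fri. Remove Fri from H.
So H = Sat.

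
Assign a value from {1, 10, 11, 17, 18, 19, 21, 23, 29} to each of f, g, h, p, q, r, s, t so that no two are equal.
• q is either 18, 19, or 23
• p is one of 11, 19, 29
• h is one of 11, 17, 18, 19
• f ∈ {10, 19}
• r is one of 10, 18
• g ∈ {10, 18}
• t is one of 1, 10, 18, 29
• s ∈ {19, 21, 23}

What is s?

21

g and r share exactly the 2 values {10, 18}; by pigeonhole those values go to them, so strike 10, 18 from f, h, q, t.
f must be 19 (only option left). So h, p, q, s can't be 19.
That leaves q = 23. Remove 23 from s.
So s = 21.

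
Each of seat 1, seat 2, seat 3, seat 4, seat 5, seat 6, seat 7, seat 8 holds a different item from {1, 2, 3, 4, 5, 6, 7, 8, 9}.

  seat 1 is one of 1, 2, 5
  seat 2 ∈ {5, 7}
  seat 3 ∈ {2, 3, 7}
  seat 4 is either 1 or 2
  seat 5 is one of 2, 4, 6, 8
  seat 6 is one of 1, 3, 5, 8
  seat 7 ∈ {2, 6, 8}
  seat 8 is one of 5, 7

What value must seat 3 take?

The 8 variables together cover exactly {1, 2, 3, 4, 5, 6, 7, 8} — 8 values for 8 variables — and 4 appears only in seat 5's list, so seat 5 = 4.
The 7 still-open variables draw from only 7 values {1, 2, 3, 5, 6, 7, 8}, so each is used; only seat 7 can be 6, hence seat 7 = 6.
The 6 still-open variables together cover exactly {1, 2, 3, 5, 7, 8} — 6 values for 6 variables — and 8 appears only in seat 6's list, so seat 6 = 8.
The 5 still-open variables draw from only 5 values {1, 2, 3, 5, 7}, so each is used; only seat 3 can be 3, hence seat 3 = 3.

3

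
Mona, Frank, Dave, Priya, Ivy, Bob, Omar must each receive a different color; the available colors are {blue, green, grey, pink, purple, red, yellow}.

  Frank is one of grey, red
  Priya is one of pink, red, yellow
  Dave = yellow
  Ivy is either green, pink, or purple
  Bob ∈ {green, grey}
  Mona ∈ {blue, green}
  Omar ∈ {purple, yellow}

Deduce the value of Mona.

blue

Dave has just one choice, so Dave = yellow. Strike yellow from Priya, Omar.
Omar must be purple (only option left). So Ivy can't be purple.
The 5 still-open variables draw from only 5 values {blue, green, grey, pink, red}, so each is used; only Mona can be blue, hence Mona = blue.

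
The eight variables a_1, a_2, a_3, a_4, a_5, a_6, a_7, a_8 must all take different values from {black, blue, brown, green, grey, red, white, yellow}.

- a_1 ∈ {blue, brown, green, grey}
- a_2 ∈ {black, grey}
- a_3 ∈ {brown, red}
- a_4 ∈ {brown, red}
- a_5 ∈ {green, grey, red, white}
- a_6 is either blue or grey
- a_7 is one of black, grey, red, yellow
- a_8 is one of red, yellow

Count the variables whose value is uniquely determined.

The 8 variables together cover exactly {black, blue, brown, green, grey, red, white, yellow} — 8 values for 8 variables — and white appears only in a_5's list, so a_5 = white.
Among the 7 still-open variables, green fits only a_1 (and all 7 values in {black, blue, brown, green, grey, red, yellow} must be used), so a_1 = green.
Among the 6 still-open variables, blue fits only a_6 (and all 6 values in {black, blue, brown, grey, red, yellow} must be used), so a_6 = blue.
a_3 and a_4 between them cover only {brown, red} — a naked pair. Remove those values from a_7, a_8.
a_8 has just one choice, so a_8 = yellow. Strike yellow from a_7.
Determined: a_1=green, a_5=white, a_6=blue, a_8=yellow. The other variables each still have more than one consistent value. That makes 4.

4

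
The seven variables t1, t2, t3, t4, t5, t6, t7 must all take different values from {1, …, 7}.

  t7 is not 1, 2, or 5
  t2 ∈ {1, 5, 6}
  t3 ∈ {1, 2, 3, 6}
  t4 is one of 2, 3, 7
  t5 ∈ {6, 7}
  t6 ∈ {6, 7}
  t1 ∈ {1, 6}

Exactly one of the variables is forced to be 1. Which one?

The 7 variables draw from only 7 values {1, 2, 3, 4, 5, 6, 7}, so each is used; only t7 can be 4, hence t7 = 4.
Among the 6 still-open variables, 5 fits only t2 (and all 6 values in {1, 2, 3, 5, 6, 7} must be used), so t2 = 5.
The 2 variables t5 and t6 are confined to {6, 7}, which locks those values in; drop them from t1, t3, t4.
So 1 goes to t1.

t1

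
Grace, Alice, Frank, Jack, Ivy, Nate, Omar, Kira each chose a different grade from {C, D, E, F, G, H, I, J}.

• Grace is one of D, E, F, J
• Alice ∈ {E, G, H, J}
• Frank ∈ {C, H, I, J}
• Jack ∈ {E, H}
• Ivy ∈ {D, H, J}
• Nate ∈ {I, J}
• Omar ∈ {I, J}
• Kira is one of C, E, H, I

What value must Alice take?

The 8 variables together cover exactly {C, D, E, F, G, H, I, J} — 8 values for 8 variables — and F appears only in Grace's list, so Grace = F.
Among the 7 still-open variables, D fits only Ivy (and all 7 values in {C, D, E, G, H, I, J} must be used), so Ivy = D.
Among the 6 still-open variables, G fits only Alice (and all 6 values in {C, E, G, H, I, J} must be used), so Alice = G.

G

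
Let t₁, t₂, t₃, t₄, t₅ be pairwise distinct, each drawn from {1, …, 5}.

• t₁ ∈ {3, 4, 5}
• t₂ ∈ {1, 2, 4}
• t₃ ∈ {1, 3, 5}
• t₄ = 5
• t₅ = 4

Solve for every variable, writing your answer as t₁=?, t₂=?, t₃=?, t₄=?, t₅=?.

t₁=3, t₂=2, t₃=1, t₄=5, t₅=4

t₄ must be 5 (only option left). Strike 5 from t₁, t₃.
t₅'s domain is down to {4}, so t₅ = 4. Remove 4 from t₁, t₂.
t₁ must be 3 (only option left). Eliminate 3 elsewhere: t₃.
t₃'s domain is down to {1}, so t₃ = 1. Remove 1 from t₂.
t₂ must be 2 (only option left).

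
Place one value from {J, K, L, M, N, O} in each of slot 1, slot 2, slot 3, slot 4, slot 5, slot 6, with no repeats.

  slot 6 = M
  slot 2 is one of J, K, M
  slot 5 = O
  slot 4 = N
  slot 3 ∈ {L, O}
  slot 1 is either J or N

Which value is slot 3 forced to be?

slot 4's domain is down to {N}, so slot 4 = N. Strike N from slot 1.
slot 5's domain is down to {O}, so slot 5 = O. Remove O from slot 3.
So slot 3 = L.

L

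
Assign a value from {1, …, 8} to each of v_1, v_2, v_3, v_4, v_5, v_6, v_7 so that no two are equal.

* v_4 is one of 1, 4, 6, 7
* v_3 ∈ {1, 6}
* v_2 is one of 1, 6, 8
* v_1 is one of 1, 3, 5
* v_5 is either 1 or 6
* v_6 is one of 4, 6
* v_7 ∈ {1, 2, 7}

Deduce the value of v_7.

2

The 2 variables v_3 and v_5 are confined to {1, 6}, which locks those values in; drop them from v_1, v_2, v_4, v_6, v_7.
v_2 has just one choice, so v_2 = 8.
v_6 must be 4 (only option left). Eliminate 4 elsewhere: v_4.
v_4 must be 7 (only option left). So v_7 can't be 7.
So v_7 = 2.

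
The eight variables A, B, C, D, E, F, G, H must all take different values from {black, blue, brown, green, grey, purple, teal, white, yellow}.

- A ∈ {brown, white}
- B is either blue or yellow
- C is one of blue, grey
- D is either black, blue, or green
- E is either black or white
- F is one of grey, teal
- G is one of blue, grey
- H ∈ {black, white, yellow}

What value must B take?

Among the 8 variables, brown fits only A (and all 8 values in {black, blue, brown, green, grey, teal, white, yellow} must be used), so A = brown.
Among the 7 still-open variables, green fits only D (and all 7 values in {black, blue, green, grey, teal, white, yellow} must be used), so D = green.
The 6 still-open variables draw from only 6 values {black, blue, grey, teal, white, yellow}, so each is used; only F can be teal, hence F = teal.
The 2 variables C and G are confined to {blue, grey}, which locks those values in; drop them from B.
So B = yellow.

yellow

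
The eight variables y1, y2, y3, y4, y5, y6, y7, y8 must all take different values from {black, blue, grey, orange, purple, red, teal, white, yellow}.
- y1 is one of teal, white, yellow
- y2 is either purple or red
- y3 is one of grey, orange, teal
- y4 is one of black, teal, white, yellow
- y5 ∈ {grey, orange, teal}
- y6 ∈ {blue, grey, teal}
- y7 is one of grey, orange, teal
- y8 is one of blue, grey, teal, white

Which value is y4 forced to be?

y3, y5, y7 share exactly the 3 values {grey, orange, teal}; by pigeonhole those values go to them, so strike grey, orange, teal from y1, y4, y6, y8.
y6's domain is down to {blue}, so y6 = blue. So y8 can't be blue.
y8 must be white (only option left). Remove white from y1, y4.
That leaves y1 = yellow. So y4 can't be yellow.
So y4 = black.

black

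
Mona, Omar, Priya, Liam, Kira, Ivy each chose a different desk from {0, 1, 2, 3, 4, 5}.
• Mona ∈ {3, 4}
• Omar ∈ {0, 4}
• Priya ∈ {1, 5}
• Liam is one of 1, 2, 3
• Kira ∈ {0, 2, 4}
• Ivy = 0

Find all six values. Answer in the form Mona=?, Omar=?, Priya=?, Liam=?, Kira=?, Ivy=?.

Ivy's domain is down to {0}, so Ivy = 0. Remove 0 from Omar, Kira.
Omar has just one choice, so Omar = 4. Eliminate 4 elsewhere: Mona, Kira.
Kira has just one choice, so Kira = 2. Strike 2 from Liam.
Mona has just one choice, so Mona = 3. So Liam can't be 3.
Liam's domain is down to {1}, so Liam = 1. So Priya can't be 1.
Priya has just one choice, so Priya = 5.

Mona=3, Omar=4, Priya=5, Liam=1, Kira=2, Ivy=0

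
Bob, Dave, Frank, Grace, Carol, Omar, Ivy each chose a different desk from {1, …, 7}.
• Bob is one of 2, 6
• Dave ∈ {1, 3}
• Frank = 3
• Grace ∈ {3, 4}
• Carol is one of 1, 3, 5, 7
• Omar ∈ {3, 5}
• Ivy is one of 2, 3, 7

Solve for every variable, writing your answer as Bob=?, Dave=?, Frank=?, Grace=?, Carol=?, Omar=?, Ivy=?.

Bob=6, Dave=1, Frank=3, Grace=4, Carol=7, Omar=5, Ivy=2

Frank must be 3 (only option left). So Dave, Grace, Carol, Omar, Ivy can't be 3.
Grace has just one choice, so Grace = 4.
That leaves Omar = 5. Remove 5 from Carol.
Dave must be 1 (only option left). Eliminate 1 elsewhere: Carol.
That leaves Carol = 7. Eliminate 7 elsewhere: Ivy.
Ivy must be 2 (only option left). Eliminate 2 elsewhere: Bob.
Bob's domain is down to {6}, so Bob = 6.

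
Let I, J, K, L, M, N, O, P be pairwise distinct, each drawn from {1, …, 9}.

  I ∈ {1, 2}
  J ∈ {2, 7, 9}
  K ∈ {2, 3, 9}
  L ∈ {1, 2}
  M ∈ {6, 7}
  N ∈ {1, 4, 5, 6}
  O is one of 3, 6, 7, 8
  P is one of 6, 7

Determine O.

8

I and L share exactly the 2 values {1, 2}; by pigeonhole those values go to them, so strike 1, 2 from J, K, N.
The 2 variables M and P are confined to {6, 7}, which locks those values in; drop them from J, N, O.
J's domain is down to {9}, so J = 9. Eliminate 9 elsewhere: K.
K's domain is down to {3}, so K = 3. Eliminate 3 elsewhere: O.
So O = 8.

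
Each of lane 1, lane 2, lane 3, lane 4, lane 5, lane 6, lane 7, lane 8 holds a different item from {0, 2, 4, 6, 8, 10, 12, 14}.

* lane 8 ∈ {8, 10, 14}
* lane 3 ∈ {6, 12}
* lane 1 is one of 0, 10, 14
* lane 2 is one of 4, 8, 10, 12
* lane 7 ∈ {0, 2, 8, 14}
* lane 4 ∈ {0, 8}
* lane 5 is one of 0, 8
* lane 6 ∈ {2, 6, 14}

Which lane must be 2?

lane 7

Among the 8 variables, 4 fits only lane 2 (and all 8 values in {0, 2, 4, 6, 8, 10, 12, 14} must be used), so lane 2 = 4.
Among the 7 still-open variables, 12 fits only lane 3 (and all 7 values in {0, 2, 6, 8, 10, 12, 14} must be used), so lane 3 = 12.
The 6 still-open variables draw from only 6 values {0, 2, 6, 8, 10, 14}, so each is used; only lane 6 can be 6, hence lane 6 = 6.
The 5 still-open variables together cover exactly {0, 2, 8, 10, 14} — 5 values for 5 variables — and 2 appears only in lane 7's list, so lane 7 = 2.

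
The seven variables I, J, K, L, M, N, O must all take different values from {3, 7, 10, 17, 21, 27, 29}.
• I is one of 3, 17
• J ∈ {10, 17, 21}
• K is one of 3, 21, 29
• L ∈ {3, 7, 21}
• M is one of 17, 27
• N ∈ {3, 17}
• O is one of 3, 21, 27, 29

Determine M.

27

The 7 variables together cover exactly {3, 7, 10, 17, 21, 27, 29} — 7 values for 7 variables — and 7 appears only in L's list, so L = 7.
The 6 still-open variables together cover exactly {3, 10, 17, 21, 27, 29} — 6 values for 6 variables — and 10 appears only in J's list, so J = 10.
The 2 variables I and N are confined to {3, 17}, which locks those values in; drop them from K, M, O.
So M = 27.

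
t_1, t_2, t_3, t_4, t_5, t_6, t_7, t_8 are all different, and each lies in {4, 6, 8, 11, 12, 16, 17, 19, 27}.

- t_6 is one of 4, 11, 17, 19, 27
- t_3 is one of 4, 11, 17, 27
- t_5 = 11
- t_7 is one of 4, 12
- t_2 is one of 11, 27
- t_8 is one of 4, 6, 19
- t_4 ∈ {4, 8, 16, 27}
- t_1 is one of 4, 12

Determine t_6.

19

t_5's domain is down to {11}, so t_5 = 11. So t_2, t_3, t_6 can't be 11.
t_2 must be 27 (only option left). So t_3, t_4, t_6 can't be 27.
The 2 variables t_1 and t_7 are confined to {4, 12}, which locks those values in; drop them from t_3, t_4, t_6, t_8.
t_3 has just one choice, so t_3 = 17. So t_6 can't be 17.
So t_6 = 19.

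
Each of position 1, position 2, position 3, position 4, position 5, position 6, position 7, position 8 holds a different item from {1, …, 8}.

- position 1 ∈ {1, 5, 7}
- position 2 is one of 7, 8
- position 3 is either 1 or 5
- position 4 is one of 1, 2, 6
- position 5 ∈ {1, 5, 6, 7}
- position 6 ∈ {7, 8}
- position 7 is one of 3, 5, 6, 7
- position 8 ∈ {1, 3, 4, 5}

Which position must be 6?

position 5

The 8 variables together cover exactly {1, 2, 3, 4, 5, 6, 7, 8} — 8 values for 8 variables — and 2 appears only in position 4's list, so position 4 = 2.
The 7 still-open variables together cover exactly {1, 3, 4, 5, 6, 7, 8} — 7 values for 7 variables — and 4 appears only in position 8's list, so position 8 = 4.
The 6 still-open variables draw from only 6 values {1, 3, 5, 6, 7, 8}, so each is used; only position 7 can be 3, hence position 7 = 3.
Among the 5 still-open variables, 6 fits only position 5 (and all 5 values in {1, 5, 6, 7, 8} must be used), so position 5 = 6.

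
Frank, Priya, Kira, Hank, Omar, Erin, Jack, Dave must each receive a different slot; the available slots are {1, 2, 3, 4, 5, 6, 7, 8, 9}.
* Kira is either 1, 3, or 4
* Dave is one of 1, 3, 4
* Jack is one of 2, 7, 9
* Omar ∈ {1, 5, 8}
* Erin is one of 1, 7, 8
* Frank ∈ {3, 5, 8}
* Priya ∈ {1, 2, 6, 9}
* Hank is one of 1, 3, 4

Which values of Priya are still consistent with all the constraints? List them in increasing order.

2, 6, 9

Kira, Hank, Dave share exactly the 3 values {1, 3, 4}; by pigeonhole those values go to them, so strike 1, 3, 4 from Frank, Priya, Omar, Erin.
The 2 variables Frank and Omar are confined to {5, 8}, which locks those values in; drop them from Erin.
Erin must be 7 (only option left). So Jack can't be 7.
No further eliminations apply; Priya can still be any of 2, 6, 9.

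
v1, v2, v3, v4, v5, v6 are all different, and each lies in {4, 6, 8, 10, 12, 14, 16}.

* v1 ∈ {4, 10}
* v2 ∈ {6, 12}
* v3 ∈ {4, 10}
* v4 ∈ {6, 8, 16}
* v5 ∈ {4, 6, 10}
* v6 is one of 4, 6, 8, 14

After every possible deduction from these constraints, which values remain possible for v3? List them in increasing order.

v1 and v3 share exactly the 2 values {4, 10}; by pigeonhole those values go to them, so strike 4, 10 from v5, v6.
v5 has just one choice, so v5 = 6. So v2, v4, v6 can't be 6.
v2 has just one choice, so v2 = 12.
No further eliminations apply; v3 can still be any of 4, 10.

4, 10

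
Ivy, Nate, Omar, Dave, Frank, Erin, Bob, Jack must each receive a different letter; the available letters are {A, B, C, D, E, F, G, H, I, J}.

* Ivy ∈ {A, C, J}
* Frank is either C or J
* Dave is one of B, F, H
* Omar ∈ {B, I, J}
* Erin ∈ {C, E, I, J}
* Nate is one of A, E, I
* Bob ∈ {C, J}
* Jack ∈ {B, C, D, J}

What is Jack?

D

The 2 variables Frank and Bob are confined to {C, J}, which locks those values in; drop them from Ivy, Omar, Erin, Jack.
Ivy's domain is down to {A}, so Ivy = A. Strike A from Nate.
Nate and Erin share exactly the 2 values {E, I}; by pigeonhole those values go to them, so strike E, I from Omar.
That leaves Omar = B. Strike B from Dave, Jack.
So Jack = D.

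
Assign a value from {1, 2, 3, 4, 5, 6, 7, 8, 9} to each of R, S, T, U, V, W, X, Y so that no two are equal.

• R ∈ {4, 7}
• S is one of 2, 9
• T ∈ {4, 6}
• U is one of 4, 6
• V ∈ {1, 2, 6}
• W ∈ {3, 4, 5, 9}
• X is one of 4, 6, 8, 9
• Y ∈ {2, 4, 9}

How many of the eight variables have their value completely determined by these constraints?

The 2 variables T and U are confined to {4, 6}, which locks those values in; drop them from R, V, W, X, Y.
That leaves R = 7.
S and Y share exactly the 2 values {2, 9}; by pigeonhole those values go to them, so strike 2, 9 from V, W, X.
V must be 1 (only option left).
X has just one choice, so X = 8.
Determined: R=7, V=1, X=8. The other variables each still have more than one consistent value. That makes 3.

3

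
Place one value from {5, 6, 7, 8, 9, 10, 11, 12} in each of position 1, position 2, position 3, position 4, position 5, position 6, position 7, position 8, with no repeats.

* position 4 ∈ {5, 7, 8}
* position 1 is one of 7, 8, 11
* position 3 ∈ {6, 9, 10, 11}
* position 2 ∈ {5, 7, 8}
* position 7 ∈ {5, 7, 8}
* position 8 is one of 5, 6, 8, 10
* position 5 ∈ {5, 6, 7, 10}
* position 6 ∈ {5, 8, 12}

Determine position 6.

The 8 variables together cover exactly {5, 6, 7, 8, 9, 10, 11, 12} — 8 values for 8 variables — and 9 appears only in position 3's list, so position 3 = 9.
The 7 still-open variables draw from only 7 values {5, 6, 7, 8, 10, 11, 12}, so each is used; only position 1 can be 11, hence position 1 = 11.
The 6 still-open variables together cover exactly {5, 6, 7, 8, 10, 12} — 6 values for 6 variables — and 12 appears only in position 6's list, so position 6 = 12.

12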